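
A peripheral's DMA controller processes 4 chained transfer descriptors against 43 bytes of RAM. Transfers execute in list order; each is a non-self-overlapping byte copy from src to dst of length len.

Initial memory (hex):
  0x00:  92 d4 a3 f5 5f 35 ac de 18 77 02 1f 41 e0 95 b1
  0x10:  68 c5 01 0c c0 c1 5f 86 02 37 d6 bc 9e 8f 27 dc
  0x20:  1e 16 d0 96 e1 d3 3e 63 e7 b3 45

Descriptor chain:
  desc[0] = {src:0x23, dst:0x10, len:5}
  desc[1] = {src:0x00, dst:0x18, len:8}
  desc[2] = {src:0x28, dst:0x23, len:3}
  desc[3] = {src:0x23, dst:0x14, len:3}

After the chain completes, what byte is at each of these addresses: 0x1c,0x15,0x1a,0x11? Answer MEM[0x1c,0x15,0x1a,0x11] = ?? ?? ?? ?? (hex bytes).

MEM[0x1c,0x15,0x1a,0x11] = 5f b3 a3 e1

[0] 0x23->0x10 len=5 : 96 e1 d3 3e 63
[1] 0x00->0x18 len=8 : 92 d4 a3 f5 5f 35 ac de
[2] 0x28->0x23 len=3 : e7 b3 45
[3] 0x23->0x14 len=3 : e7 b3 45
query mem[0x1c]=0x5f, mem[0x15]=0xb3, mem[0x1a]=0xa3, mem[0x11]=0xe1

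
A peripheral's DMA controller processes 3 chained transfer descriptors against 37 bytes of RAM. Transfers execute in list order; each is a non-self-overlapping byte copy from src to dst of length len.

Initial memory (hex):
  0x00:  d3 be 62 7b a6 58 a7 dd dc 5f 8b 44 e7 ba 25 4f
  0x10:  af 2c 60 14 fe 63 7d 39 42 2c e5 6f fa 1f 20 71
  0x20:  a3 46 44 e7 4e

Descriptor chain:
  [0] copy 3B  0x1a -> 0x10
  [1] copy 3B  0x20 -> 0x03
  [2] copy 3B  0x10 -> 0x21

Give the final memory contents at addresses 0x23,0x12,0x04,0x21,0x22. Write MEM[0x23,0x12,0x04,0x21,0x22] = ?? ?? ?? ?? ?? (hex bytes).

  after D0: wrote 3B at 0x10 = e56ffa
  after D1: wrote 3B at 0x03 = a34644
  after D2: wrote 3B at 0x21 = e56ffa
query mem[0x23]=0xfa, mem[0x12]=0xfa, mem[0x04]=0x46, mem[0x21]=0xe5, mem[0x22]=0x6f

MEM[0x23,0x12,0x04,0x21,0x22] = fa fa 46 e5 6f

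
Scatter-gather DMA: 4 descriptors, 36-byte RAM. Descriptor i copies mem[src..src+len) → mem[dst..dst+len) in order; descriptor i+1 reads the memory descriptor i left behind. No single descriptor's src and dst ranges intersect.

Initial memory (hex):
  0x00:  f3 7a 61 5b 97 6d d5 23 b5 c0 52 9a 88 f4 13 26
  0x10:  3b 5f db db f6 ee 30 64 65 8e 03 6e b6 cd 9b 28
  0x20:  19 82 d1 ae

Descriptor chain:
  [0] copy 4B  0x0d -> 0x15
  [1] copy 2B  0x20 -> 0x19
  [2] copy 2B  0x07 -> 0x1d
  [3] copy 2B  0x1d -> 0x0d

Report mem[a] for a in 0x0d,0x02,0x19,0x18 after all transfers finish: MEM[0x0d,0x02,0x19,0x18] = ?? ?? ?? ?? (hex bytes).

MEM[0x0d,0x02,0x19,0x18] = 23 61 19 3b

  after D0: wrote 4B at 0x15 = f413263b
  after D1: wrote 2B at 0x19 = 1982
  after D2: wrote 2B at 0x1d = 23b5
  after D3: wrote 2B at 0x0d = 23b5
query mem[0x0d]=0x23, mem[0x02]=0x61, mem[0x19]=0x19, mem[0x18]=0x3b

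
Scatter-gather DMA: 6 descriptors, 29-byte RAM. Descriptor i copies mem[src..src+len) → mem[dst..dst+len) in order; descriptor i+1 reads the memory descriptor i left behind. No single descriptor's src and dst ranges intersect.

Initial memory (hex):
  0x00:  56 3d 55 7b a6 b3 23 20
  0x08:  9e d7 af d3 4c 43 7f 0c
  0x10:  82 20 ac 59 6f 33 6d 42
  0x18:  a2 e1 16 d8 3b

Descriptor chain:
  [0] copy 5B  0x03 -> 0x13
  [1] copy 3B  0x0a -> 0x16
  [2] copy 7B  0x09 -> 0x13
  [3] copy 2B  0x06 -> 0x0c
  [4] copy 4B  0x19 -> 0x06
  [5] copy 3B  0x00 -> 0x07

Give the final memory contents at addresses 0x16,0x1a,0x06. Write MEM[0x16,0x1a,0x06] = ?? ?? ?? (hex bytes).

MEM[0x16,0x1a,0x06] = 4c 16 0c

D0: mem[0x13..0x17] <- [7b a6 b3 23 20]
D1: mem[0x16..0x18] <- [af d3 4c]
D2: mem[0x13..0x19] <- [d7 af d3 4c 43 7f 0c]
D3: mem[0x0c..0x0d] <- [23 20]
D4: mem[0x06..0x09] <- [0c 16 d8 3b]
D5: mem[0x07..0x09] <- [56 3d 55]
query mem[0x16]=0x4c, mem[0x1a]=0x16, mem[0x06]=0x0c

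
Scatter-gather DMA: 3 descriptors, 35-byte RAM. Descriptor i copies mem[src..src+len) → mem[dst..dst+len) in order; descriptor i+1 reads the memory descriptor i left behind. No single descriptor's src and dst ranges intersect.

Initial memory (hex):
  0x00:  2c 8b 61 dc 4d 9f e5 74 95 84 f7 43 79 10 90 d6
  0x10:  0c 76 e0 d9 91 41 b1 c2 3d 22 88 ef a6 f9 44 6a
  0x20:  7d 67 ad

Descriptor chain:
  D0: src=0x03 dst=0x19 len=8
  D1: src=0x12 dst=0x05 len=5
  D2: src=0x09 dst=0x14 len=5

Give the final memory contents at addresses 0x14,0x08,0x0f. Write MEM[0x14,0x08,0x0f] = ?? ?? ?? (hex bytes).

MEM[0x14,0x08,0x0f] = b1 41 d6

#0 dst[0x19+8] := {0xdc,0x4d,0x9f,0xe5,0x74,0x95,0x84,0xf7}
#1 dst[0x05+5] := {0xe0,0xd9,0x91,0x41,0xb1}
#2 dst[0x14+5] := {0xb1,0xf7,0x43,0x79,0x10}
query mem[0x14]=0xb1, mem[0x08]=0x41, mem[0x0f]=0xd6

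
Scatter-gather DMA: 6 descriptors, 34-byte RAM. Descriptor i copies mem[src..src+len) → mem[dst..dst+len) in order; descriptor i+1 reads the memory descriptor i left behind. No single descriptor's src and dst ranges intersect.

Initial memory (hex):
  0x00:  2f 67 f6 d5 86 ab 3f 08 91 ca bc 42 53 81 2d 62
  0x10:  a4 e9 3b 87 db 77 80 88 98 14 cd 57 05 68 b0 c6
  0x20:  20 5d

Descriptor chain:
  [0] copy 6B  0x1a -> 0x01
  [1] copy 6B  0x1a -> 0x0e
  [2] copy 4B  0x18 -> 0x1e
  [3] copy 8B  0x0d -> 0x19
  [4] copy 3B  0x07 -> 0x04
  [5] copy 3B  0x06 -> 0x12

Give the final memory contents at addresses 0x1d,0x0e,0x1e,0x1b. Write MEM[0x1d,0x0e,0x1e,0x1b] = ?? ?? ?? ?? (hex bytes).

MEM[0x1d,0x0e,0x1e,0x1b] = 68 cd b0 57

[0] 0x1a->0x01 len=6 : cd 57 05 68 b0 c6
[1] 0x1a->0x0e len=6 : cd 57 05 68 b0 c6
[2] 0x18->0x1e len=4 : 98 14 cd 57
[3] 0x0d->0x19 len=8 : 81 cd 57 05 68 b0 c6 db
[4] 0x07->0x04 len=3 : 08 91 ca
[5] 0x06->0x12 len=3 : ca 08 91
query mem[0x1d]=0x68, mem[0x0e]=0xcd, mem[0x1e]=0xb0, mem[0x1b]=0x57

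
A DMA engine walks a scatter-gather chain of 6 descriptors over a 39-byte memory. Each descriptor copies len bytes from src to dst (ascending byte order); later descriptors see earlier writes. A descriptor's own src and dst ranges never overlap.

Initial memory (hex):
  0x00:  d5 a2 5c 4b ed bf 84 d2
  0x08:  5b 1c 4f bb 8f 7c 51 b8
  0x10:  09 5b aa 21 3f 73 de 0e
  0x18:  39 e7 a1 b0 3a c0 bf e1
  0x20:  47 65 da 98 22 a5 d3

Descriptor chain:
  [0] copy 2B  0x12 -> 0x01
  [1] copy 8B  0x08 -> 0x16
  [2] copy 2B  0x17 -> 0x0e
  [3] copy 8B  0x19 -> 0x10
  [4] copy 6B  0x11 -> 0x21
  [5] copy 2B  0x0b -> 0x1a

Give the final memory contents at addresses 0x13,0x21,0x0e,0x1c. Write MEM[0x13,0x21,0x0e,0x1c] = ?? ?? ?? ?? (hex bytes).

D0: mem[0x01..0x02] <- [aa 21]
D1: mem[0x16..0x1d] <- [5b 1c 4f bb 8f 7c 51 b8]
D2: mem[0x0e..0x0f] <- [1c 4f]
D3: mem[0x10..0x17] <- [bb 8f 7c 51 b8 bf e1 47]
D4: mem[0x21..0x26] <- [8f 7c 51 b8 bf e1]
D5: mem[0x1a..0x1b] <- [bb 8f]
query mem[0x13]=0x51, mem[0x21]=0x8f, mem[0x0e]=0x1c, mem[0x1c]=0x51

MEM[0x13,0x21,0x0e,0x1c] = 51 8f 1c 51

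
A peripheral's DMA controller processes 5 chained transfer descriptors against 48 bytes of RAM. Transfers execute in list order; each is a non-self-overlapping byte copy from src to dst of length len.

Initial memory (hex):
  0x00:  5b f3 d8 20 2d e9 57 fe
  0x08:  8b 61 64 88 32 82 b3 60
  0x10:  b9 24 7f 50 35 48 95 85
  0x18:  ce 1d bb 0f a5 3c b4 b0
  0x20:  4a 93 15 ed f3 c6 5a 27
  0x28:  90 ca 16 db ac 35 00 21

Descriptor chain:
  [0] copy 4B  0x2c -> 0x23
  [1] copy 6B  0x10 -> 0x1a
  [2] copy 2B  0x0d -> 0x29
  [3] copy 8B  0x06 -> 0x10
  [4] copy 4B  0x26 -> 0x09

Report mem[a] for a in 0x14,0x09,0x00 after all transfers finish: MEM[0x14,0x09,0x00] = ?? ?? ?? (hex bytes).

[0] 0x2c->0x23 len=4 : ac 35 00 21
[1] 0x10->0x1a len=6 : b9 24 7f 50 35 48
[2] 0x0d->0x29 len=2 : 82 b3
[3] 0x06->0x10 len=8 : 57 fe 8b 61 64 88 32 82
[4] 0x26->0x09 len=4 : 21 27 90 82
query mem[0x14]=0x64, mem[0x09]=0x21, mem[0x00]=0x5b

MEM[0x14,0x09,0x00] = 64 21 5b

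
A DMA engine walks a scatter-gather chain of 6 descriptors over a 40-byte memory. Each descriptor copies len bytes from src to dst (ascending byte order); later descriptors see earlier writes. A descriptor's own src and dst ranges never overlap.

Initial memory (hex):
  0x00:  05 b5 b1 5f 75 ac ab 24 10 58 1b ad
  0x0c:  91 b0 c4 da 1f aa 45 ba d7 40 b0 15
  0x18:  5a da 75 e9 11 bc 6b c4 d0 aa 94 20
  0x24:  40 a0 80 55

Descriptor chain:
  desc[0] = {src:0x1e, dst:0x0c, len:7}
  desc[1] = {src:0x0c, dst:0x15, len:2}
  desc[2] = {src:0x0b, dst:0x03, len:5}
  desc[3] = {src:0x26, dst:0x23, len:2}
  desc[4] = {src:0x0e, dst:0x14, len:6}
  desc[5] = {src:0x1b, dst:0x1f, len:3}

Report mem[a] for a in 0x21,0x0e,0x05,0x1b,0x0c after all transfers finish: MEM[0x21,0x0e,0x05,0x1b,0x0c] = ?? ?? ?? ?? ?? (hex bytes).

  after D0: wrote 7B at 0x0c = 6bc4d0aa942040
  after D1: wrote 2B at 0x15 = 6bc4
  after D2: wrote 5B at 0x03 = ad6bc4d0aa
  after D3: wrote 2B at 0x23 = 8055
  after D4: wrote 6B at 0x14 = d0aa942040ba
  after D5: wrote 3B at 0x1f = e911bc
query mem[0x21]=0xbc, mem[0x0e]=0xd0, mem[0x05]=0xc4, mem[0x1b]=0xe9, mem[0x0c]=0x6b

MEM[0x21,0x0e,0x05,0x1b,0x0c] = bc d0 c4 e9 6b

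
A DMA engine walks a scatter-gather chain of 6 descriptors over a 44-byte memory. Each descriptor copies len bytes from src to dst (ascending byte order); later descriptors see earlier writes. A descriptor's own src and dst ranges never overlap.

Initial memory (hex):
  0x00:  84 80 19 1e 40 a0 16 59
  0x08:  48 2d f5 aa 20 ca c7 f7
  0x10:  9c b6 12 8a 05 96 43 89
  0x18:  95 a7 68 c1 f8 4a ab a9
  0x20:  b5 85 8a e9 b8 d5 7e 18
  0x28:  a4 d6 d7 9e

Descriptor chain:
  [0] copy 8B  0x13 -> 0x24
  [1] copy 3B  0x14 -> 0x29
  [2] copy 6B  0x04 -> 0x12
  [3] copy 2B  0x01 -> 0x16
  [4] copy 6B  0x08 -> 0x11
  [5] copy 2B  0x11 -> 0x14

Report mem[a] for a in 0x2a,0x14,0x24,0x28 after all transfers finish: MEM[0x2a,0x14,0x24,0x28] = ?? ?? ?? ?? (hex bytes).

#0 dst[0x24+8] := {0x8a,0x05,0x96,0x43,0x89,0x95,0xa7,0x68}
#1 dst[0x29+3] := {0x05,0x96,0x43}
#2 dst[0x12+6] := {0x40,0xa0,0x16,0x59,0x48,0x2d}
#3 dst[0x16+2] := {0x80,0x19}
#4 dst[0x11+6] := {0x48,0x2d,0xf5,0xaa,0x20,0xca}
#5 dst[0x14+2] := {0x48,0x2d}
query mem[0x2a]=0x96, mem[0x14]=0x48, mem[0x24]=0x8a, mem[0x28]=0x89

MEM[0x2a,0x14,0x24,0x28] = 96 48 8a 89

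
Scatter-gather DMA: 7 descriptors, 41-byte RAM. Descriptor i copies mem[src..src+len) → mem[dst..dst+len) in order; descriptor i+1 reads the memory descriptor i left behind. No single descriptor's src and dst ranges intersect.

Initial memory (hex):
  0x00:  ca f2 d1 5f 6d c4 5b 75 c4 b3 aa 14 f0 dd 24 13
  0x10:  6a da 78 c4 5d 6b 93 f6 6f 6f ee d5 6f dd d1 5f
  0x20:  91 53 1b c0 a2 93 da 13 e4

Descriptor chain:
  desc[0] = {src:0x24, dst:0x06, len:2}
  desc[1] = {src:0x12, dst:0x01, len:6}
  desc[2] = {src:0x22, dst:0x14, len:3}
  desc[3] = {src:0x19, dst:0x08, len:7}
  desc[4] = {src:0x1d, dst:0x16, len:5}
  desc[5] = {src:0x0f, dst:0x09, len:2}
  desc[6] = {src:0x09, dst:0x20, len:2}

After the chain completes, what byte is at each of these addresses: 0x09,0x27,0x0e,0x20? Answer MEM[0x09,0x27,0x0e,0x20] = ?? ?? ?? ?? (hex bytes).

#0 dst[0x06+2] := {0xa2,0x93}
#1 dst[0x01+6] := {0x78,0xc4,0x5d,0x6b,0x93,0xf6}
#2 dst[0x14+3] := {0x1b,0xc0,0xa2}
#3 dst[0x08+7] := {0x6f,0xee,0xd5,0x6f,0xdd,0xd1,0x5f}
#4 dst[0x16+5] := {0xdd,0xd1,0x5f,0x91,0x53}
#5 dst[0x09+2] := {0x13,0x6a}
#6 dst[0x20+2] := {0x13,0x6a}
query mem[0x09]=0x13, mem[0x27]=0x13, mem[0x0e]=0x5f, mem[0x20]=0x13

MEM[0x09,0x27,0x0e,0x20] = 13 13 5f 13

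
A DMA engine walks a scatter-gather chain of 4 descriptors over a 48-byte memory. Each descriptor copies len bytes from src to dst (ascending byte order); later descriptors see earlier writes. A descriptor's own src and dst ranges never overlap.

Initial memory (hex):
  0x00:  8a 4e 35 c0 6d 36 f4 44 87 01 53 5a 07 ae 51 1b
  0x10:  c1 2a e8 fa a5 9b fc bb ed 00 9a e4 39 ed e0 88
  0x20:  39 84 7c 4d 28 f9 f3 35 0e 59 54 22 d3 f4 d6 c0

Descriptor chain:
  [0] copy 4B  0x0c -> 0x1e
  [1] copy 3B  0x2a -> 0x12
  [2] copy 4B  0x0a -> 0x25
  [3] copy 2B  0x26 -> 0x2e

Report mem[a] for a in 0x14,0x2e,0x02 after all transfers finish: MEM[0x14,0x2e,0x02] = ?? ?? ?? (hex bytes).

MEM[0x14,0x2e,0x02] = d3 5a 35

  after D0: wrote 4B at 0x1e = 07ae511b
  after D1: wrote 3B at 0x12 = 5422d3
  after D2: wrote 4B at 0x25 = 535a07ae
  after D3: wrote 2B at 0x2e = 5a07
query mem[0x14]=0xd3, mem[0x2e]=0x5a, mem[0x02]=0x35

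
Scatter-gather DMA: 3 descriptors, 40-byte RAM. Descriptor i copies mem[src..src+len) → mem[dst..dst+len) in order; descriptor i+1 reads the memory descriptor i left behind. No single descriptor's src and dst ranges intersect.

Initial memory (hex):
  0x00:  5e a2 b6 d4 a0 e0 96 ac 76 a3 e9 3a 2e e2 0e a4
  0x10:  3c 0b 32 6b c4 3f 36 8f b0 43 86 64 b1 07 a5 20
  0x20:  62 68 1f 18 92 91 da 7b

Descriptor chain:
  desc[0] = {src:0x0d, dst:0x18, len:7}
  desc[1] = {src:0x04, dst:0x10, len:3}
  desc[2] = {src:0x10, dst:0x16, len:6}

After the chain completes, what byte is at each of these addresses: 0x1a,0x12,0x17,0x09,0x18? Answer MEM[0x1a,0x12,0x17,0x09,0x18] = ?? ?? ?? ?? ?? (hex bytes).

#0 dst[0x18+7] := {0xe2,0x0e,0xa4,0x3c,0x0b,0x32,0x6b}
#1 dst[0x10+3] := {0xa0,0xe0,0x96}
#2 dst[0x16+6] := {0xa0,0xe0,0x96,0x6b,0xc4,0x3f}
query mem[0x1a]=0xc4, mem[0x12]=0x96, mem[0x17]=0xe0, mem[0x09]=0xa3, mem[0x18]=0x96

MEM[0x1a,0x12,0x17,0x09,0x18] = c4 96 e0 a3 96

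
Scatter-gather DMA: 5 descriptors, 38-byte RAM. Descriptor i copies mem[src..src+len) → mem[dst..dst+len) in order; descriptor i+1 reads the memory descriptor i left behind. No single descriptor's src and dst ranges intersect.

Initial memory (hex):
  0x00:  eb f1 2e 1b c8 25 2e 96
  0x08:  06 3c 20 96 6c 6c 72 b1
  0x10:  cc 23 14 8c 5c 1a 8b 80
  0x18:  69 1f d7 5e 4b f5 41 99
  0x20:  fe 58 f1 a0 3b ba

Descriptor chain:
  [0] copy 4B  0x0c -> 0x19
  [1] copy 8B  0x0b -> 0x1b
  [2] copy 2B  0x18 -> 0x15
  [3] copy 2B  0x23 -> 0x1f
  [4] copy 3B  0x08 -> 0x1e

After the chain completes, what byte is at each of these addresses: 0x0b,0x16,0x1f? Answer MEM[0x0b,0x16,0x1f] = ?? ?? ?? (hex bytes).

#0 dst[0x19+4] := {0x6c,0x6c,0x72,0xb1}
#1 dst[0x1b+8] := {0x96,0x6c,0x6c,0x72,0xb1,0xcc,0x23,0x14}
#2 dst[0x15+2] := {0x69,0x6c}
#3 dst[0x1f+2] := {0xa0,0x3b}
#4 dst[0x1e+3] := {0x06,0x3c,0x20}
query mem[0x0b]=0x96, mem[0x16]=0x6c, mem[0x1f]=0x3c

MEM[0x0b,0x16,0x1f] = 96 6c 3c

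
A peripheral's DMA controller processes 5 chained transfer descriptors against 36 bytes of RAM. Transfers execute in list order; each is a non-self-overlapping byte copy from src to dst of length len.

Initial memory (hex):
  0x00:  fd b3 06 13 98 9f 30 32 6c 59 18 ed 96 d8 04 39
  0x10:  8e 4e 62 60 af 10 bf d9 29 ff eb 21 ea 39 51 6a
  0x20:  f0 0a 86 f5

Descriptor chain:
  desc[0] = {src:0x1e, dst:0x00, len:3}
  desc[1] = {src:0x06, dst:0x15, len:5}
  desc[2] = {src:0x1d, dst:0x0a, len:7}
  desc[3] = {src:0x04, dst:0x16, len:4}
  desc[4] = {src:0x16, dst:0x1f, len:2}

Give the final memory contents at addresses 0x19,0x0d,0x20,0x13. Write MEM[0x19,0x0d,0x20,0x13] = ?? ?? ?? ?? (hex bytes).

MEM[0x19,0x0d,0x20,0x13] = 32 f0 9f 60

[0] 0x1e->0x00 len=3 : 51 6a f0
[1] 0x06->0x15 len=5 : 30 32 6c 59 18
[2] 0x1d->0x0a len=7 : 39 51 6a f0 0a 86 f5
[3] 0x04->0x16 len=4 : 98 9f 30 32
[4] 0x16->0x1f len=2 : 98 9f
query mem[0x19]=0x32, mem[0x0d]=0xf0, mem[0x20]=0x9f, mem[0x13]=0x60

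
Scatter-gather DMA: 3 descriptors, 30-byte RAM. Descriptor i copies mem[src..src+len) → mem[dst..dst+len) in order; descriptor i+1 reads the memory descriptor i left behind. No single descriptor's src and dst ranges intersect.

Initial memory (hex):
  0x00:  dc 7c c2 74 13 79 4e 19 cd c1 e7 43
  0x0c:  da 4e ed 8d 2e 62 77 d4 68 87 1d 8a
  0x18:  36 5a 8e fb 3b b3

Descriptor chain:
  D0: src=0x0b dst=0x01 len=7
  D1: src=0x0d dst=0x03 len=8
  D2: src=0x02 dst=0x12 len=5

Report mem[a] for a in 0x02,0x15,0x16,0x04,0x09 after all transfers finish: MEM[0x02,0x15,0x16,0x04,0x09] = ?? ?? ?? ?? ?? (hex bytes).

[0] 0x0b->0x01 len=7 : 43 da 4e ed 8d 2e 62
[1] 0x0d->0x03 len=8 : 4e ed 8d 2e 62 77 d4 68
[2] 0x02->0x12 len=5 : da 4e ed 8d 2e
query mem[0x02]=0xda, mem[0x15]=0x8d, mem[0x16]=0x2e, mem[0x04]=0xed, mem[0x09]=0xd4

MEM[0x02,0x15,0x16,0x04,0x09] = da 8d 2e ed d4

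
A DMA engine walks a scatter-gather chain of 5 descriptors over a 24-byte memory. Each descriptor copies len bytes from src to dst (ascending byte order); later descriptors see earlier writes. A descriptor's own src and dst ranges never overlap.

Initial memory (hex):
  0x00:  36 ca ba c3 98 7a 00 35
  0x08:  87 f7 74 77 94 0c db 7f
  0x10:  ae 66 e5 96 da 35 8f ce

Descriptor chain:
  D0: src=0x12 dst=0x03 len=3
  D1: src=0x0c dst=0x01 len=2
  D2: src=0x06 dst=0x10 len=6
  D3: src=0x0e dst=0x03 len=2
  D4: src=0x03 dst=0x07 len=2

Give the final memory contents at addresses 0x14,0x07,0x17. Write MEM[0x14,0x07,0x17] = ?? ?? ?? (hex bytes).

MEM[0x14,0x07,0x17] = 74 db ce

  after D0: wrote 3B at 0x03 = e596da
  after D1: wrote 2B at 0x01 = 940c
  after D2: wrote 6B at 0x10 = 003587f77477
  after D3: wrote 2B at 0x03 = db7f
  after D4: wrote 2B at 0x07 = db7f
query mem[0x14]=0x74, mem[0x07]=0xdb, mem[0x17]=0xce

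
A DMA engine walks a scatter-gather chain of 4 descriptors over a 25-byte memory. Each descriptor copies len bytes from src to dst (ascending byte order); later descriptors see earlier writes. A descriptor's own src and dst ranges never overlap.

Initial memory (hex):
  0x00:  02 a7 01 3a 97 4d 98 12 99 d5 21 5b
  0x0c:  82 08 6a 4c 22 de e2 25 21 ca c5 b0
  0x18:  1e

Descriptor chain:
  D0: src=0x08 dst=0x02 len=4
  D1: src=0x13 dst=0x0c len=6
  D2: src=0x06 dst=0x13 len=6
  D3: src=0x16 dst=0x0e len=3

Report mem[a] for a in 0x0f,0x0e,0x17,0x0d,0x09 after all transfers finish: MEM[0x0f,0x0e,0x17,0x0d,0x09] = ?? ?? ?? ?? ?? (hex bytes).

  after D0: wrote 4B at 0x02 = 99d5215b
  after D1: wrote 6B at 0x0c = 2521cac5b01e
  after D2: wrote 6B at 0x13 = 981299d5215b
  after D3: wrote 3B at 0x0e = d5215b
query mem[0x0f]=0x21, mem[0x0e]=0xd5, mem[0x17]=0x21, mem[0x0d]=0x21, mem[0x09]=0xd5

MEM[0x0f,0x0e,0x17,0x0d,0x09] = 21 d5 21 21 d5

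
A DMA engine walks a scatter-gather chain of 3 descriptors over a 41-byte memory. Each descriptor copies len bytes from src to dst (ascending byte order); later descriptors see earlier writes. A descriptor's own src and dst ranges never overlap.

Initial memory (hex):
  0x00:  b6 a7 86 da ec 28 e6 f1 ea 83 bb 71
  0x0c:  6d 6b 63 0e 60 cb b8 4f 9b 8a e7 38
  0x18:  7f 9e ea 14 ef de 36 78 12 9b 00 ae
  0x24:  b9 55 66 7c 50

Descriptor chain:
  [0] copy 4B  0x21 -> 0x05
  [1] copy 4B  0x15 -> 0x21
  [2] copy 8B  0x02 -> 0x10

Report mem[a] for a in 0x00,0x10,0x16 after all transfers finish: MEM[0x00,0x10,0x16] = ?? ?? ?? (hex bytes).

  after D0: wrote 4B at 0x05 = 9b00aeb9
  after D1: wrote 4B at 0x21 = 8ae7387f
  after D2: wrote 8B at 0x10 = 86daec9b00aeb983
query mem[0x00]=0xb6, mem[0x10]=0x86, mem[0x16]=0xb9

MEM[0x00,0x10,0x16] = b6 86 b9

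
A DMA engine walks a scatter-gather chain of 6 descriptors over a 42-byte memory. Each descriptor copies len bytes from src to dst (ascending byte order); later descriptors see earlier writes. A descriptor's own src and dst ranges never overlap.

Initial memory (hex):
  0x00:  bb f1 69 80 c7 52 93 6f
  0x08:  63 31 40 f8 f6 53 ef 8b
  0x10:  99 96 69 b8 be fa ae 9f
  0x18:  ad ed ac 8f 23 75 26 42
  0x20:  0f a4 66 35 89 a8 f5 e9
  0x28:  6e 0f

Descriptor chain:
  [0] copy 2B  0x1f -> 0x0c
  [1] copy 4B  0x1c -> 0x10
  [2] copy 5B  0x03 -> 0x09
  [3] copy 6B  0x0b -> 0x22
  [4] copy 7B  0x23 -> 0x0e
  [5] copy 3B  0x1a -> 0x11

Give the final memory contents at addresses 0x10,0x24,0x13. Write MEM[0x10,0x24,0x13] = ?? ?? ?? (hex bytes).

MEM[0x10,0x24,0x13] = ef 6f 23

[0] 0x1f->0x0c len=2 : 42 0f
[1] 0x1c->0x10 len=4 : 23 75 26 42
[2] 0x03->0x09 len=5 : 80 c7 52 93 6f
[3] 0x0b->0x22 len=6 : 52 93 6f ef 8b 23
[4] 0x23->0x0e len=7 : 93 6f ef 8b 23 6e 0f
[5] 0x1a->0x11 len=3 : ac 8f 23
query mem[0x10]=0xef, mem[0x24]=0x6f, mem[0x13]=0x23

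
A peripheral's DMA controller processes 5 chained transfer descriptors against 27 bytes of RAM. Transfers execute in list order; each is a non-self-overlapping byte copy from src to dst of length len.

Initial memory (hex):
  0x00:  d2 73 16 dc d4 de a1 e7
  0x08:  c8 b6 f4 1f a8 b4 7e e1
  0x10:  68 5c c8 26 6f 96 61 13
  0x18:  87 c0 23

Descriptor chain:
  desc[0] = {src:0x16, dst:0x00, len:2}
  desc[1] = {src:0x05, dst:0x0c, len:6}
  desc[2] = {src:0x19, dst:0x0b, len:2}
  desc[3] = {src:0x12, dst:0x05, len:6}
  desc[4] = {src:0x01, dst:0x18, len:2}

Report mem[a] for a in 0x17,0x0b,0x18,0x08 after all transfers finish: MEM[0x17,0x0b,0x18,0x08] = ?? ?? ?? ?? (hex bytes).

[0] 0x16->0x00 len=2 : 61 13
[1] 0x05->0x0c len=6 : de a1 e7 c8 b6 f4
[2] 0x19->0x0b len=2 : c0 23
[3] 0x12->0x05 len=6 : c8 26 6f 96 61 13
[4] 0x01->0x18 len=2 : 13 16
query mem[0x17]=0x13, mem[0x0b]=0xc0, mem[0x18]=0x13, mem[0x08]=0x96

MEM[0x17,0x0b,0x18,0x08] = 13 c0 13 96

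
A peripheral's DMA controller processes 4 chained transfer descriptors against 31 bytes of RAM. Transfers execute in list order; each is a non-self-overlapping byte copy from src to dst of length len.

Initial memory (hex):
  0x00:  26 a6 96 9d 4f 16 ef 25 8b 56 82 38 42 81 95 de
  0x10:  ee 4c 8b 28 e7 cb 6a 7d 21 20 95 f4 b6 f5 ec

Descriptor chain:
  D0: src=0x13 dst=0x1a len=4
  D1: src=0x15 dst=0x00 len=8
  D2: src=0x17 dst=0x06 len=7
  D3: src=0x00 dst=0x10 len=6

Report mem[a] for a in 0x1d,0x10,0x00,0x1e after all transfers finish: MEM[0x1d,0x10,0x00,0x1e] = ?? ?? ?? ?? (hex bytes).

MEM[0x1d,0x10,0x00,0x1e] = 6a cb cb ec

[0] 0x13->0x1a len=4 : 28 e7 cb 6a
[1] 0x15->0x00 len=8 : cb 6a 7d 21 20 28 e7 cb
[2] 0x17->0x06 len=7 : 7d 21 20 28 e7 cb 6a
[3] 0x00->0x10 len=6 : cb 6a 7d 21 20 28
query mem[0x1d]=0x6a, mem[0x10]=0xcb, mem[0x00]=0xcb, mem[0x1e]=0xec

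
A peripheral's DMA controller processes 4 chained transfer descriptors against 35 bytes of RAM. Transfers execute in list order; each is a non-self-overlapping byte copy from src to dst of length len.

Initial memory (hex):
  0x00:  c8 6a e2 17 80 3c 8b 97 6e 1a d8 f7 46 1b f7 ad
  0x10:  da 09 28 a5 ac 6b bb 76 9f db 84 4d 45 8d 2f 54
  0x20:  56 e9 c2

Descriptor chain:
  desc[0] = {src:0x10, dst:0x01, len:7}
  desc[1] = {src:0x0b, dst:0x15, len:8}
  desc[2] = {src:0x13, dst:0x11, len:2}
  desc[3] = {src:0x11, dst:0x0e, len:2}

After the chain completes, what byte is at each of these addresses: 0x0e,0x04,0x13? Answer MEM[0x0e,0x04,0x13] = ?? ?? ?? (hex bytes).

MEM[0x0e,0x04,0x13] = a5 a5 a5

D0: mem[0x01..0x07] <- [da 09 28 a5 ac 6b bb]
D1: mem[0x15..0x1c] <- [f7 46 1b f7 ad da 09 28]
D2: mem[0x11..0x12] <- [a5 ac]
D3: mem[0x0e..0x0f] <- [a5 ac]
query mem[0x0e]=0xa5, mem[0x04]=0xa5, mem[0x13]=0xa5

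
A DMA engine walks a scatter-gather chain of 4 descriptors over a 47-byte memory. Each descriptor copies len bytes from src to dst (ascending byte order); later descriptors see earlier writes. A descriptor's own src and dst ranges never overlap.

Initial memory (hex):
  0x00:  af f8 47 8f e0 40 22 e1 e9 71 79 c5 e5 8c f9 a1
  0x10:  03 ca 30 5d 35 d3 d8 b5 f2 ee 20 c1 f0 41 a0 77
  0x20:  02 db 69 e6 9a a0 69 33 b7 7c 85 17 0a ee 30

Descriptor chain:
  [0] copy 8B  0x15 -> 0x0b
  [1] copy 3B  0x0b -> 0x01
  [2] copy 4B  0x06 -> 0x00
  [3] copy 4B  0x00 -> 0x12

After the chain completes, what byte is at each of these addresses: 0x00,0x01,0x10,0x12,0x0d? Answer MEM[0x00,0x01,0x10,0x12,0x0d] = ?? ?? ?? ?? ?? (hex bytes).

[0] 0x15->0x0b len=8 : d3 d8 b5 f2 ee 20 c1 f0
[1] 0x0b->0x01 len=3 : d3 d8 b5
[2] 0x06->0x00 len=4 : 22 e1 e9 71
[3] 0x00->0x12 len=4 : 22 e1 e9 71
query mem[0x00]=0x22, mem[0x01]=0xe1, mem[0x10]=0x20, mem[0x12]=0x22, mem[0x0d]=0xb5

MEM[0x00,0x01,0x10,0x12,0x0d] = 22 e1 20 22 b5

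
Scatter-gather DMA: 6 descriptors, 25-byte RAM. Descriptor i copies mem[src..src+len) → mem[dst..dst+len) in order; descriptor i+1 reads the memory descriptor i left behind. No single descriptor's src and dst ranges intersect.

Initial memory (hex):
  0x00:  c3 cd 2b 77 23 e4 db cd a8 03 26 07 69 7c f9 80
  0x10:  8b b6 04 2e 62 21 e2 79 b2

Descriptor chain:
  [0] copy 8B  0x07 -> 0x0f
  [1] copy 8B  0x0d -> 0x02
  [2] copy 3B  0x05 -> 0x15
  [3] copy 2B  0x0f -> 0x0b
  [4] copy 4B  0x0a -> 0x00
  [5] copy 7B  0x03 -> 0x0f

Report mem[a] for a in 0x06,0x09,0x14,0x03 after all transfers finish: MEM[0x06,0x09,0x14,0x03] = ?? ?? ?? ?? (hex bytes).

MEM[0x06,0x09,0x14,0x03] = 03 69 07 7c

  after D0: wrote 8B at 0x0f = cda8032607697cf9
  after D1: wrote 8B at 0x02 = 7cf9cda803260769
  after D2: wrote 3B at 0x15 = a80326
  after D3: wrote 2B at 0x0b = cda8
  after D4: wrote 4B at 0x00 = 26cda87c
  after D5: wrote 7B at 0x0f = 7ccda803260769
query mem[0x06]=0x03, mem[0x09]=0x69, mem[0x14]=0x07, mem[0x03]=0x7c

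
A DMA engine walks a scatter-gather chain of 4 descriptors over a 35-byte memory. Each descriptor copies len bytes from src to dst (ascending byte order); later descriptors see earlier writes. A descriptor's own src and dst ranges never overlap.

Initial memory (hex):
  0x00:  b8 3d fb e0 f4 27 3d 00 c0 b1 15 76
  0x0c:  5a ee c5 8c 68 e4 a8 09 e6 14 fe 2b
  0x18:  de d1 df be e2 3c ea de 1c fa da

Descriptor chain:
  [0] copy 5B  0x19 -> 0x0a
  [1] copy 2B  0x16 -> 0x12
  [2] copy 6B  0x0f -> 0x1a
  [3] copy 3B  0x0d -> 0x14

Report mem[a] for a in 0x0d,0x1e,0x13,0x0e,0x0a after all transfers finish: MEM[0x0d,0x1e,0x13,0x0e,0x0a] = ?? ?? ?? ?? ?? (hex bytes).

[0] 0x19->0x0a len=5 : d1 df be e2 3c
[1] 0x16->0x12 len=2 : fe 2b
[2] 0x0f->0x1a len=6 : 8c 68 e4 fe 2b e6
[3] 0x0d->0x14 len=3 : e2 3c 8c
query mem[0x0d]=0xe2, mem[0x1e]=0x2b, mem[0x13]=0x2b, mem[0x0e]=0x3c, mem[0x0a]=0xd1

MEM[0x0d,0x1e,0x13,0x0e,0x0a] = e2 2b 2b 3c d1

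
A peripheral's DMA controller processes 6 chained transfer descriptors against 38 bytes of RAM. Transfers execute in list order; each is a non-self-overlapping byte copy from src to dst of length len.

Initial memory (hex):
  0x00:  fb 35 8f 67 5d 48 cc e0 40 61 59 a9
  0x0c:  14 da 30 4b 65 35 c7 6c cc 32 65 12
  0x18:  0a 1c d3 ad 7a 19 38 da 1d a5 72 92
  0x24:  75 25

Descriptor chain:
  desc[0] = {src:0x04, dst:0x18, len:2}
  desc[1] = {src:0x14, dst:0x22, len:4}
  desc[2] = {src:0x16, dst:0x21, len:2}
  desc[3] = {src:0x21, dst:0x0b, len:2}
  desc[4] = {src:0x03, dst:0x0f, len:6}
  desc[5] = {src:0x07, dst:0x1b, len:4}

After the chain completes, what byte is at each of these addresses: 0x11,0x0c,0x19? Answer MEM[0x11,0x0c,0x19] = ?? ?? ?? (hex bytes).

#0 dst[0x18+2] := {0x5d,0x48}
#1 dst[0x22+4] := {0xcc,0x32,0x65,0x12}
#2 dst[0x21+2] := {0x65,0x12}
#3 dst[0x0b+2] := {0x65,0x12}
#4 dst[0x0f+6] := {0x67,0x5d,0x48,0xcc,0xe0,0x40}
#5 dst[0x1b+4] := {0xe0,0x40,0x61,0x59}
query mem[0x11]=0x48, mem[0x0c]=0x12, mem[0x19]=0x48

MEM[0x11,0x0c,0x19] = 48 12 48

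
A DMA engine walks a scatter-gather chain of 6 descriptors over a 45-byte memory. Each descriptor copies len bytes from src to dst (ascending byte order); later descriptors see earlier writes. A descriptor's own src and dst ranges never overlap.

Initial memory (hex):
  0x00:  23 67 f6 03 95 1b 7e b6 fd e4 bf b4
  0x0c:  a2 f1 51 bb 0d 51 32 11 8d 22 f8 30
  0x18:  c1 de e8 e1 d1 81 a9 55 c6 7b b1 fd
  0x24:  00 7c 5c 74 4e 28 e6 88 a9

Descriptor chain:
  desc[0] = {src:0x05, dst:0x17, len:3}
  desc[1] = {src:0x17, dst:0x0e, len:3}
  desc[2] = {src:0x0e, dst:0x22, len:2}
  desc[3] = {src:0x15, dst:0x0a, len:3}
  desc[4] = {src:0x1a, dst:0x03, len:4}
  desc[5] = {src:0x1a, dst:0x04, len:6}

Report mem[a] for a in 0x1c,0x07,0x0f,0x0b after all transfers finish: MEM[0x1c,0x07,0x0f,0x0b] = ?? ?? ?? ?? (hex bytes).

#0 dst[0x17+3] := {0x1b,0x7e,0xb6}
#1 dst[0x0e+3] := {0x1b,0x7e,0xb6}
#2 dst[0x22+2] := {0x1b,0x7e}
#3 dst[0x0a+3] := {0x22,0xf8,0x1b}
#4 dst[0x03+4] := {0xe8,0xe1,0xd1,0x81}
#5 dst[0x04+6] := {0xe8,0xe1,0xd1,0x81,0xa9,0x55}
query mem[0x1c]=0xd1, mem[0x07]=0x81, mem[0x0f]=0x7e, mem[0x0b]=0xf8

MEM[0x1c,0x07,0x0f,0x0b] = d1 81 7e f8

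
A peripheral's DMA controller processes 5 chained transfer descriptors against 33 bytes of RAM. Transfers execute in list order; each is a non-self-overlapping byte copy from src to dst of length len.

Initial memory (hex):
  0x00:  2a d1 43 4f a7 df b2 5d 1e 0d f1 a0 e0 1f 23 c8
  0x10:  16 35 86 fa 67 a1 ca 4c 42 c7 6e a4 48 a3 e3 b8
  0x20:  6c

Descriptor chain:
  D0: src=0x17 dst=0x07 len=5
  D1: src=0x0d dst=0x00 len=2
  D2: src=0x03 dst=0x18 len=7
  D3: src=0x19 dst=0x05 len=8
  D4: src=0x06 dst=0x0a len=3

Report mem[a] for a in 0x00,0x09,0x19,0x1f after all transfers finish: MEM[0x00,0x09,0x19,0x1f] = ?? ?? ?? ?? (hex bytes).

D0: mem[0x07..0x0b] <- [4c 42 c7 6e a4]
D1: mem[0x00..0x01] <- [1f 23]
D2: mem[0x18..0x1e] <- [4f a7 df b2 4c 42 c7]
D3: mem[0x05..0x0c] <- [a7 df b2 4c 42 c7 b8 6c]
D4: mem[0x0a..0x0c] <- [df b2 4c]
query mem[0x00]=0x1f, mem[0x09]=0x42, mem[0x19]=0xa7, mem[0x1f]=0xb8

MEM[0x00,0x09,0x19,0x1f] = 1f 42 a7 b8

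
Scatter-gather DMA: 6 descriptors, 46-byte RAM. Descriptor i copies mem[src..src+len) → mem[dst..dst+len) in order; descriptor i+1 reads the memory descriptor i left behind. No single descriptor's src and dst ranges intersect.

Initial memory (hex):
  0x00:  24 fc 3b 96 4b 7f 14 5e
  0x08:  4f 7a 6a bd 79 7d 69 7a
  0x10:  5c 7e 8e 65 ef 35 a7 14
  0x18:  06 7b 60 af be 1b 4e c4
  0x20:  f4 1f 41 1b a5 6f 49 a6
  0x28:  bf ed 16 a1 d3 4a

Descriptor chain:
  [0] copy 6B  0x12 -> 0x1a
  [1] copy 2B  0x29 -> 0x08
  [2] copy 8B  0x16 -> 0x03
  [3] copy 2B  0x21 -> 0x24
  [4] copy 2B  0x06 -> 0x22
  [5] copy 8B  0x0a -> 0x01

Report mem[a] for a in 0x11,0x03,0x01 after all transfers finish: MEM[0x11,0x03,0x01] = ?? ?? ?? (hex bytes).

[0] 0x12->0x1a len=6 : 8e 65 ef 35 a7 14
[1] 0x29->0x08 len=2 : ed 16
[2] 0x16->0x03 len=8 : a7 14 06 7b 8e 65 ef 35
[3] 0x21->0x24 len=2 : 1f 41
[4] 0x06->0x22 len=2 : 7b 8e
[5] 0x0a->0x01 len=8 : 35 bd 79 7d 69 7a 5c 7e
query mem[0x11]=0x7e, mem[0x03]=0x79, mem[0x01]=0x35

MEM[0x11,0x03,0x01] = 7e 79 35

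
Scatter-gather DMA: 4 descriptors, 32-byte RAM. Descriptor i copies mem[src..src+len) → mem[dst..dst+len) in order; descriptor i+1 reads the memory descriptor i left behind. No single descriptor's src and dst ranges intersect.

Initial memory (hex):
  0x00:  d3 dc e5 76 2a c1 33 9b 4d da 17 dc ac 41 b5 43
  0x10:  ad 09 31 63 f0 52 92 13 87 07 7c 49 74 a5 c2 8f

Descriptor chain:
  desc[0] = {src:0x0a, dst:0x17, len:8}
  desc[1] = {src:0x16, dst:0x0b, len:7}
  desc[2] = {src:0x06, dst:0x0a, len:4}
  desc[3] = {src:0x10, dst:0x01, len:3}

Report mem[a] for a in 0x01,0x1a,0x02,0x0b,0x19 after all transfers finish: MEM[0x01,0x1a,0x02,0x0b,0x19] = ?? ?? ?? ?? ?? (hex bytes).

  after D0: wrote 8B at 0x17 = 17dcac41b543ad09
  after D1: wrote 7B at 0x0b = 9217dcac41b543
  after D2: wrote 4B at 0x0a = 339b4dda
  after D3: wrote 3B at 0x01 = b54331
query mem[0x01]=0xb5, mem[0x1a]=0x41, mem[0x02]=0x43, mem[0x0b]=0x9b, mem[0x19]=0xac

MEM[0x01,0x1a,0x02,0x0b,0x19] = b5 41 43 9b ac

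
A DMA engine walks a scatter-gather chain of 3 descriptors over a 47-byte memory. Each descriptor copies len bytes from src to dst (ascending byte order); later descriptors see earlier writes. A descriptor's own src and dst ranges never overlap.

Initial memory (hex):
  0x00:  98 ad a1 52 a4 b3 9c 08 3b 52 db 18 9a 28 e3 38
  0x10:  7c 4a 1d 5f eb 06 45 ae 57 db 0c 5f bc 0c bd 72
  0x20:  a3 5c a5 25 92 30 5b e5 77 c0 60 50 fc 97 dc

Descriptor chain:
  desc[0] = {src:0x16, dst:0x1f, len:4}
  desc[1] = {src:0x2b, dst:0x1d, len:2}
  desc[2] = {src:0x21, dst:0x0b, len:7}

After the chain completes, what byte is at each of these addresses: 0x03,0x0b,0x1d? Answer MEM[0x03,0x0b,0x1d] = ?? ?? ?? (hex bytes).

[0] 0x16->0x1f len=4 : 45 ae 57 db
[1] 0x2b->0x1d len=2 : 50 fc
[2] 0x21->0x0b len=7 : 57 db 25 92 30 5b e5
query mem[0x03]=0x52, mem[0x0b]=0x57, mem[0x1d]=0x50

MEM[0x03,0x0b,0x1d] = 52 57 50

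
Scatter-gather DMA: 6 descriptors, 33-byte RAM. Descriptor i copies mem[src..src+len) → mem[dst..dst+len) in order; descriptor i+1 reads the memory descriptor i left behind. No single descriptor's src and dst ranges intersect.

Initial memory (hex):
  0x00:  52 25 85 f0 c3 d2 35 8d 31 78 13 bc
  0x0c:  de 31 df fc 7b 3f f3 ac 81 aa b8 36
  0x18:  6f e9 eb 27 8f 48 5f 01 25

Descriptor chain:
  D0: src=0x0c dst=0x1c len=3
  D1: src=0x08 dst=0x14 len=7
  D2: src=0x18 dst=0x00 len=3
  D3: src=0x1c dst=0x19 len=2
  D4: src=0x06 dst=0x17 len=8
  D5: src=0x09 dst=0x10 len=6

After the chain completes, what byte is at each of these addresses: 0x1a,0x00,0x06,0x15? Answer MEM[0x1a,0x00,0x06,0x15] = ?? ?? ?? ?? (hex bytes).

[0] 0x0c->0x1c len=3 : de 31 df
[1] 0x08->0x14 len=7 : 31 78 13 bc de 31 df
[2] 0x18->0x00 len=3 : de 31 df
[3] 0x1c->0x19 len=2 : de 31
[4] 0x06->0x17 len=8 : 35 8d 31 78 13 bc de 31
[5] 0x09->0x10 len=6 : 78 13 bc de 31 df
query mem[0x1a]=0x78, mem[0x00]=0xde, mem[0x06]=0x35, mem[0x15]=0xdf

MEM[0x1a,0x00,0x06,0x15] = 78 de 35 df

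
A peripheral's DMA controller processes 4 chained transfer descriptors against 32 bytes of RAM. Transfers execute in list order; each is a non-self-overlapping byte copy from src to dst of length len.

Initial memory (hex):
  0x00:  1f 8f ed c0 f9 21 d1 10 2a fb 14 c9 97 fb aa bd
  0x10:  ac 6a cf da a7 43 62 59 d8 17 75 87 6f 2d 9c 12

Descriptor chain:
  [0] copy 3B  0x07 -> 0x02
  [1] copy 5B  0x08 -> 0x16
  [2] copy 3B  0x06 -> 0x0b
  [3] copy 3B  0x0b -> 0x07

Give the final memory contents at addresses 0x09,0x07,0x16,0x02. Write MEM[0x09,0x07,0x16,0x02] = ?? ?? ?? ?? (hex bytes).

MEM[0x09,0x07,0x16,0x02] = 2a d1 2a 10

D0: mem[0x02..0x04] <- [10 2a fb]
D1: mem[0x16..0x1a] <- [2a fb 14 c9 97]
D2: mem[0x0b..0x0d] <- [d1 10 2a]
D3: mem[0x07..0x09] <- [d1 10 2a]
query mem[0x09]=0x2a, mem[0x07]=0xd1, mem[0x16]=0x2a, mem[0x02]=0x10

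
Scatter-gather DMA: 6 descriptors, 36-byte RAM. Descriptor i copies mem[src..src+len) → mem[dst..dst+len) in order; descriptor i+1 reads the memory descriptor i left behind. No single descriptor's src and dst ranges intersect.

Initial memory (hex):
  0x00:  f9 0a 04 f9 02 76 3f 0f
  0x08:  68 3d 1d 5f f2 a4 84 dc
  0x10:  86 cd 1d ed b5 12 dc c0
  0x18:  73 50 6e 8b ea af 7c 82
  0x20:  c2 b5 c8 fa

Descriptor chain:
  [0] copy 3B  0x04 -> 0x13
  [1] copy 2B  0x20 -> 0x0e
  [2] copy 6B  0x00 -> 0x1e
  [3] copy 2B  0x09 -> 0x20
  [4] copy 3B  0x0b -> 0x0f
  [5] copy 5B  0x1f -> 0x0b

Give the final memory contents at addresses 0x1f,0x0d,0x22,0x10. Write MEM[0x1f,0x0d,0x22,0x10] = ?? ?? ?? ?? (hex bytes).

  after D0: wrote 3B at 0x13 = 02763f
  after D1: wrote 2B at 0x0e = c2b5
  after D2: wrote 6B at 0x1e = f90a04f90276
  after D3: wrote 2B at 0x20 = 3d1d
  after D4: wrote 3B at 0x0f = 5ff2a4
  after D5: wrote 5B at 0x0b = 0a3d1d0276
query mem[0x1f]=0x0a, mem[0x0d]=0x1d, mem[0x22]=0x02, mem[0x10]=0xf2

MEM[0x1f,0x0d,0x22,0x10] = 0a 1d 02 f2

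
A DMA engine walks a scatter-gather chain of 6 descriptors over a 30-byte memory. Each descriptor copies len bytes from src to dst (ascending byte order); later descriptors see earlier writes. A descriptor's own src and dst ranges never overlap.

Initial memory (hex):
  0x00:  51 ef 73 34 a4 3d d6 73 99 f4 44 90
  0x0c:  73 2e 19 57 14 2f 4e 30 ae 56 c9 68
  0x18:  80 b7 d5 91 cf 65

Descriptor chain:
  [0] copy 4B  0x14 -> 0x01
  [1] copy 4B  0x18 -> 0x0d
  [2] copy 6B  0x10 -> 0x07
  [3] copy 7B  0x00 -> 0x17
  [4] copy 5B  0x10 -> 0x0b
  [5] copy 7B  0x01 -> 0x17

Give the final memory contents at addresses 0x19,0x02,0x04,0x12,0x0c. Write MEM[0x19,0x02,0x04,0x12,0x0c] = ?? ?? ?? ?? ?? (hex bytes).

MEM[0x19,0x02,0x04,0x12,0x0c] = c9 56 68 4e 2f

D0: mem[0x01..0x04] <- [ae 56 c9 68]
D1: mem[0x0d..0x10] <- [80 b7 d5 91]
D2: mem[0x07..0x0c] <- [91 2f 4e 30 ae 56]
D3: mem[0x17..0x1d] <- [51 ae 56 c9 68 3d d6]
D4: mem[0x0b..0x0f] <- [91 2f 4e 30 ae]
D5: mem[0x17..0x1d] <- [ae 56 c9 68 3d d6 91]
query mem[0x19]=0xc9, mem[0x02]=0x56, mem[0x04]=0x68, mem[0x12]=0x4e, mem[0x0c]=0x2f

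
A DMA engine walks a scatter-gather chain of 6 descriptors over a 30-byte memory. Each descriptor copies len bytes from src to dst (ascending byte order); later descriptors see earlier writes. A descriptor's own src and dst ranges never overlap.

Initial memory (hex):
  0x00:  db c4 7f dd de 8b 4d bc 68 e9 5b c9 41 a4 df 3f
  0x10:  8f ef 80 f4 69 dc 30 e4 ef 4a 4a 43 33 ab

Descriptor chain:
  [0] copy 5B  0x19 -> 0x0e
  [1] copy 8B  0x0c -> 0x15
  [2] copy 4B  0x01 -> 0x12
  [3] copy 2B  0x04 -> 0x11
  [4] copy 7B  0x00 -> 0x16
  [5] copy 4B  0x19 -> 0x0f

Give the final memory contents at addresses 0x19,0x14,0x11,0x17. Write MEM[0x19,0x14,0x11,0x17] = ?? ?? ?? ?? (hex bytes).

#0 dst[0x0e+5] := {0x4a,0x4a,0x43,0x33,0xab}
#1 dst[0x15+8] := {0x41,0xa4,0x4a,0x4a,0x43,0x33,0xab,0xf4}
#2 dst[0x12+4] := {0xc4,0x7f,0xdd,0xde}
#3 dst[0x11+2] := {0xde,0x8b}
#4 dst[0x16+7] := {0xdb,0xc4,0x7f,0xdd,0xde,0x8b,0x4d}
#5 dst[0x0f+4] := {0xdd,0xde,0x8b,0x4d}
query mem[0x19]=0xdd, mem[0x14]=0xdd, mem[0x11]=0x8b, mem[0x17]=0xc4

MEM[0x19,0x14,0x11,0x17] = dd dd 8b c4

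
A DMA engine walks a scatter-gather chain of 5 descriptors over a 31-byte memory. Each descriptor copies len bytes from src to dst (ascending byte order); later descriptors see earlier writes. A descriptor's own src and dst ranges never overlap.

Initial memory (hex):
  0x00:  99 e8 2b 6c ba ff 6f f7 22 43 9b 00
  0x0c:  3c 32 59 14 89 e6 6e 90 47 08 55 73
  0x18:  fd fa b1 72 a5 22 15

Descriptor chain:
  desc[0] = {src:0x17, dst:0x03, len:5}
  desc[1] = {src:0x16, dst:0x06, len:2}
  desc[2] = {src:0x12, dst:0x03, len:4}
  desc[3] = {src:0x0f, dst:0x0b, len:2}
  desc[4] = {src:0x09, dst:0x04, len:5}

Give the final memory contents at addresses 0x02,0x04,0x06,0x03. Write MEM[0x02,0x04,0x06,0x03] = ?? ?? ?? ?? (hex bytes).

D0: mem[0x03..0x07] <- [73 fd fa b1 72]
D1: mem[0x06..0x07] <- [55 73]
D2: mem[0x03..0x06] <- [6e 90 47 08]
D3: mem[0x0b..0x0c] <- [14 89]
D4: mem[0x04..0x08] <- [43 9b 14 89 32]
query mem[0x02]=0x2b, mem[0x04]=0x43, mem[0x06]=0x14, mem[0x03]=0x6e

MEM[0x02,0x04,0x06,0x03] = 2b 43 14 6e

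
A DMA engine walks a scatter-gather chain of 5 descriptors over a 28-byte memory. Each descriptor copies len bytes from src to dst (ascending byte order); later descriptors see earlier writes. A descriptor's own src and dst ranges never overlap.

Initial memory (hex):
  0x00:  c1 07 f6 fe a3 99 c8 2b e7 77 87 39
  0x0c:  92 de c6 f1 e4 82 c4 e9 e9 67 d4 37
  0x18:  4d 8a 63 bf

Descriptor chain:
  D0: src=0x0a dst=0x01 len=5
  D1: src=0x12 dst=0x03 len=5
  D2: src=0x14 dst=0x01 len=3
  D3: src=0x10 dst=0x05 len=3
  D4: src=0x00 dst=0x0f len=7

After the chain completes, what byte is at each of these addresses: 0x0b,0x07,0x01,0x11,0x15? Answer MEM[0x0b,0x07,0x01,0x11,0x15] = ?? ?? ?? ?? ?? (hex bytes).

#0 dst[0x01+5] := {0x87,0x39,0x92,0xde,0xc6}
#1 dst[0x03+5] := {0xc4,0xe9,0xe9,0x67,0xd4}
#2 dst[0x01+3] := {0xe9,0x67,0xd4}
#3 dst[0x05+3] := {0xe4,0x82,0xc4}
#4 dst[0x0f+7] := {0xc1,0xe9,0x67,0xd4,0xe9,0xe4,0x82}
query mem[0x0b]=0x39, mem[0x07]=0xc4, mem[0x01]=0xe9, mem[0x11]=0x67, mem[0x15]=0x82

MEM[0x0b,0x07,0x01,0x11,0x15] = 39 c4 e9 67 82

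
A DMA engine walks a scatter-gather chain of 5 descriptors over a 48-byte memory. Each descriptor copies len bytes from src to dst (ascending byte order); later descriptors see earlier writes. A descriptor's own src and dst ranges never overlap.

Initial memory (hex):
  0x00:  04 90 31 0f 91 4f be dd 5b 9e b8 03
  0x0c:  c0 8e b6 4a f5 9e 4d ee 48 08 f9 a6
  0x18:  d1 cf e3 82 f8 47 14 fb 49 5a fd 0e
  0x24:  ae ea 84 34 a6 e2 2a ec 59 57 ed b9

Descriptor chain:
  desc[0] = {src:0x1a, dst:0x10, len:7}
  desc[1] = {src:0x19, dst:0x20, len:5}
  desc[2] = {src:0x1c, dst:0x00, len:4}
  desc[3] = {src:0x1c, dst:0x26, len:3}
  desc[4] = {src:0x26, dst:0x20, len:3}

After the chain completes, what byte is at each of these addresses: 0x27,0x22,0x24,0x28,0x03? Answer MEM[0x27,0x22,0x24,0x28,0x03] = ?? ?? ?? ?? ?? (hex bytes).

D0: mem[0x10..0x16] <- [e3 82 f8 47 14 fb 49]
D1: mem[0x20..0x24] <- [cf e3 82 f8 47]
D2: mem[0x00..0x03] <- [f8 47 14 fb]
D3: mem[0x26..0x28] <- [f8 47 14]
D4: mem[0x20..0x22] <- [f8 47 14]
query mem[0x27]=0x47, mem[0x22]=0x14, mem[0x24]=0x47, mem[0x28]=0x14, mem[0x03]=0xfb

MEM[0x27,0x22,0x24,0x28,0x03] = 47 14 47 14 fb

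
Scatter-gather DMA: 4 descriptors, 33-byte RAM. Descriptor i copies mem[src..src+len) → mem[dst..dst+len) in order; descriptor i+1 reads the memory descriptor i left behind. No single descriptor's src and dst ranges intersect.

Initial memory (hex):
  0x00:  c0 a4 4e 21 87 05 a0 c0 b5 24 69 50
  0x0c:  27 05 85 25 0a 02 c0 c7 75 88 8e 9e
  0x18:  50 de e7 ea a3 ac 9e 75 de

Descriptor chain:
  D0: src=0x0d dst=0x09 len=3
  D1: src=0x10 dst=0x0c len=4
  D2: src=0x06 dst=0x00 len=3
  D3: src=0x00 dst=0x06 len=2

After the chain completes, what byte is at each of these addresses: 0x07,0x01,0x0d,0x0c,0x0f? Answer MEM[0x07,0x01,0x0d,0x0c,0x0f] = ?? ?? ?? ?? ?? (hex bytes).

MEM[0x07,0x01,0x0d,0x0c,0x0f] = c0 c0 02 0a c7

#0 dst[0x09+3] := {0x05,0x85,0x25}
#1 dst[0x0c+4] := {0x0a,0x02,0xc0,0xc7}
#2 dst[0x00+3] := {0xa0,0xc0,0xb5}
#3 dst[0x06+2] := {0xa0,0xc0}
query mem[0x07]=0xc0, mem[0x01]=0xc0, mem[0x0d]=0x02, mem[0x0c]=0x0a, mem[0x0f]=0xc7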